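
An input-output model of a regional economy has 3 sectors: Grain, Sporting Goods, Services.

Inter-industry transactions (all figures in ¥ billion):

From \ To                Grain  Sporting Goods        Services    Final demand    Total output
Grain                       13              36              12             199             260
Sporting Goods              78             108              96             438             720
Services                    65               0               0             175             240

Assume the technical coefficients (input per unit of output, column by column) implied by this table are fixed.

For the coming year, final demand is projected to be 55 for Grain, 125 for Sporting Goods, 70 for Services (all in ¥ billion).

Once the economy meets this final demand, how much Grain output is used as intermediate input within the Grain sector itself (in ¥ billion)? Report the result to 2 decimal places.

z_11 = 3.69

Technical coefficients a_ij = z_ij / X_j:
  a_11 = 13/260 = 0.05, a_21 = 78/260 = 0.30, a_31 = 65/260 = 0.25
  a_12 = 36/720 = 0.05, a_22 = 108/720 = 0.15, a_32 = 0/720 = 0.00
  a_13 = 12/240 = 0.05, a_23 = 96/240 = 0.40, a_33 = 0/240 = 0.00
I − A =
  [   0.95    -0.05    -0.05]
  [  -0.30     0.85    -0.40]
  [  -0.25     0.00     1.00]
Cofactors of I−A, C_ij = (−1)^(i+j)·(minor ij) (rows/columns in the sector order above):
  C_11 = (0.85)(1.00) − (-0.40)(0.00) = 0.8500
  C_12 = −[(-0.30)(1.00) − (-0.40)(-0.25)] = 0.4000
  C_13 = (-0.30)(0.00) − (0.85)(-0.25) = 0.2125
  C_21 = −[(-0.05)(1.00) − (-0.05)(0.00)] = 0.0500
  C_22 = (0.95)(1.00) − (-0.05)(-0.25) = 0.9375
  C_23 = −[(0.95)(0.00) − (-0.05)(-0.25)] = 0.0125
  C_31 = (-0.05)(-0.40) − (-0.05)(0.85) = 0.0625
  C_32 = −[(0.95)(-0.40) − (-0.05)(-0.30)] = 0.3950
  C_33 = (0.95)(0.85) − (-0.05)(-0.30) = 0.7925
det(I−A) = Σ_j (I−A)_1j·C_1j = (0.95)(0.8500) + (-0.05)(0.4000) + (-0.05)(0.2125) = 0.776875
adj(I−A) = Cᵀ =
  [ 0.8500   0.0500   0.0625]
  [ 0.4000   0.9375   0.3950]
  [ 0.2125   0.0125   0.7925]
(I − A)⁻¹ = adj(I−A) / det(I−A) ≈
  [   1.0941     0.0644     0.0805]
  [   0.5149     1.2068     0.5084]
  [   0.2735     0.0161     1.0201]
First solve x = (I − A)⁻¹ d = adj(I−A)·d / det(I−A); in particular x_1 = (0.8500·55 + 0.0500·125 + 0.0625·70) / 0.776875 = 57.375 / 0.776875 ≈ 73.8536.
Intermediate flow from 1 to 1: z_11 = a_11 · x_1 = 0.05 × 57.375 / 0.776875 = 2.86875 / 0.776875 ≈ 3.69.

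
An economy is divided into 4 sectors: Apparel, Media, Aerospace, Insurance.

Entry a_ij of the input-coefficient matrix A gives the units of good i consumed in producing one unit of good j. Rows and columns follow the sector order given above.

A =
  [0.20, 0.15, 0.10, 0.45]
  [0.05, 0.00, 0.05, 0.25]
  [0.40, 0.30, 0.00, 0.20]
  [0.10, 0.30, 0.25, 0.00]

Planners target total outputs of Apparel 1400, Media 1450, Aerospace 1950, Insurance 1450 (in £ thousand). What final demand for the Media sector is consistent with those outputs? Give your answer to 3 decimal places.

I − A =
  [   0.80    -0.15    -0.10    -0.45]
  [  -0.05     1.00    -0.05    -0.25]
  [  -0.40    -0.30     1.00    -0.20]
  [  -0.10    -0.30    -0.25     1.00]
d = (I − A) x:
  d_1 = (+0.80)·1400 + (-0.15)·1450 + (-0.10)·1950 + (-0.45)·1450 = 55.000
  d_2 = (-0.05)·1400 + (+1.00)·1450 + (-0.05)·1950 + (-0.25)·1450 = 920.000
  d_3 = (-0.40)·1400 + (-0.30)·1450 + (+1.00)·1950 + (-0.20)·1450 = 665.000
  d_4 = (-0.10)·1400 + (-0.30)·1450 + (-0.25)·1950 + (+1.00)·1450 = 387.500

d_2 = 920.000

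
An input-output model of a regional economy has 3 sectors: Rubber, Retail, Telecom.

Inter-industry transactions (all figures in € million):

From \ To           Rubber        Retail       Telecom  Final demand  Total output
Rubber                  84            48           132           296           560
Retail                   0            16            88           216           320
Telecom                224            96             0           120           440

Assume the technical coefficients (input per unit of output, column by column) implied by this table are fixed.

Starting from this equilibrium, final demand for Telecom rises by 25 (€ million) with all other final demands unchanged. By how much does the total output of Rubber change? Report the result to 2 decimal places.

Technical coefficients a_ij = z_ij / X_j:
  a_11 = 84/560 = 0.15, a_21 = 0/560 = 0.00, a_31 = 224/560 = 0.40
  a_12 = 48/320 = 0.15, a_22 = 16/320 = 0.05, a_32 = 96/320 = 0.30
  a_13 = 132/440 = 0.30, a_23 = 88/440 = 0.20, a_33 = 0/440 = 0.00
I − A =
  [   0.85    -0.15    -0.30]
  [   0.00     0.95    -0.20]
  [  -0.40    -0.30     1.00]
Cofactors of I−A, C_ij = (−1)^(i+j)·(minor ij) (rows/columns in the sector order above):
  C_11 = (0.95)(1.00) − (-0.20)(-0.30) = 0.8900
  C_12 = −[(0.00)(1.00) − (-0.20)(-0.40)] = 0.0800
  C_13 = (0.00)(-0.30) − (0.95)(-0.40) = 0.3800
  C_21 = −[(-0.15)(1.00) − (-0.30)(-0.30)] = 0.2400
  C_22 = (0.85)(1.00) − (-0.30)(-0.40) = 0.7300
  C_23 = −[(0.85)(-0.30) − (-0.15)(-0.40)] = 0.3150
  C_31 = (-0.15)(-0.20) − (-0.30)(0.95) = 0.3150
  C_32 = −[(0.85)(-0.20) − (-0.30)(0.00)] = 0.1700
  C_33 = (0.85)(0.95) − (-0.15)(0.00) = 0.8075
det(I−A) = Σ_j (I−A)_1j·C_1j = (0.85)(0.8900) + (-0.15)(0.0800) + (-0.30)(0.3800) = 0.6305
adj(I−A) = Cᵀ =
  [ 0.8900   0.2400   0.3150]
  [ 0.0800   0.7300   0.1700]
  [ 0.3800   0.3150   0.8075]
(I − A)⁻¹ = adj(I−A) / det(I−A) ≈
  [   1.4116     0.3807     0.4996]
  [   0.1269     1.1578     0.2696]
  [   0.6027     0.4996     1.2807]
Δx = (I − A)⁻¹ Δd with Δd having +25 in the Telecom component and 0 elsewhere.
So Δx_1 = L_13 · (+25), where L_13 = adj(I−A)_13 / det(I−A) = 0.3150 / 0.6305.
Δx_1 = 0.3150 × (+25) / 0.6305 = 7.875 / 0.6305 ≈ 12.49.

Δx_1 = 12.49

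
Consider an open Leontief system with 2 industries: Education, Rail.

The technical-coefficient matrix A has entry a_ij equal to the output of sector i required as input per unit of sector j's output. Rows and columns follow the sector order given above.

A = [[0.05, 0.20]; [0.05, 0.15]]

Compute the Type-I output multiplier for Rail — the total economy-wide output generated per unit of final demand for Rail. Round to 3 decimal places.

I − A =
  [   0.95    -0.20]
  [  -0.05     0.85]
det(I−A) = (0.95)(0.85) − (-0.20)(-0.05) = 0.7975
adj(I−A) = [[0.85, 0.20], [0.05, 0.95]]
(I − A)⁻¹ = adj(I−A) / det(I−A) ≈
  [   1.0658     0.2508]
  [   0.0627     1.1912]
The output multiplier for sector j is the column-j sum of the Leontief inverse (I − A)⁻¹ = adj(I−A) / det(I−A).
Column R of adj(I−A): (0.20, 0.95); det(I−A) = 0.7975.
m_R = (0.20 + 0.95) / 0.7975 = 1.15 / 0.7975 ≈ 1.442.

m_R = 1.442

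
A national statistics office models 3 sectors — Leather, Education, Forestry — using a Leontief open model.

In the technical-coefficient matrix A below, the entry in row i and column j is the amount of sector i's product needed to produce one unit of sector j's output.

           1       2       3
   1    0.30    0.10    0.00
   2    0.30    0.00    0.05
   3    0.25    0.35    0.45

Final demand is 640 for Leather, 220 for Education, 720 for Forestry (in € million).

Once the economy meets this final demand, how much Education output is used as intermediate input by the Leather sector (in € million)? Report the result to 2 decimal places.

z_21 = 301.27

I − A =
  [   0.70    -0.10     0.00]
  [  -0.30     1.00    -0.05]
  [  -0.25    -0.35     0.55]
Cofactors of I−A, C_ij = (−1)^(i+j)·(minor ij) (rows/columns in the sector order above):
  C_11 = (1.00)(0.55) − (-0.05)(-0.35) = 0.5325
  C_12 = −[(-0.30)(0.55) − (-0.05)(-0.25)] = 0.1775
  C_13 = (-0.30)(-0.35) − (1.00)(-0.25) = 0.3550
  C_21 = −[(-0.10)(0.55) − (0.00)(-0.35)] = 0.0550
  C_22 = (0.70)(0.55) − (0.00)(-0.25) = 0.3850
  C_23 = −[(0.70)(-0.35) − (-0.10)(-0.25)] = 0.2700
  C_31 = (-0.10)(-0.05) − (0.00)(1.00) = 0.0050
  C_32 = −[(0.70)(-0.05) − (0.00)(-0.30)] = 0.0350
  C_33 = (0.70)(1.00) − (-0.10)(-0.30) = 0.6700
det(I−A) = Σ_j (I−A)_1j·C_1j = (0.70)(0.5325) + (-0.10)(0.1775) + (0.00)(0.3550) = 0.3550
adj(I−A) = Cᵀ =
  [ 0.5325   0.0550   0.0050]
  [ 0.1775   0.3850   0.0350]
  [ 0.3550   0.2700   0.6700]
(I − A)⁻¹ = adj(I−A) / det(I−A) ≈
  [   1.5000     0.1549     0.0141]
  [   0.5000     1.0845     0.0986]
  [   1.0000     0.7606     1.8873]
First solve x = (I − A)⁻¹ d = adj(I−A)·d / det(I−A); in particular x_1 = (0.5325·640 + 0.0550·220 + 0.0050·720) / 0.3550 = 356.50 / 0.3550 ≈ 1004.2254.
Intermediate flow from 2 to 1: z_21 = a_21 · x_1 = 0.30 × 356.50 / 0.3550 = 106.95 / 0.3550 ≈ 301.27.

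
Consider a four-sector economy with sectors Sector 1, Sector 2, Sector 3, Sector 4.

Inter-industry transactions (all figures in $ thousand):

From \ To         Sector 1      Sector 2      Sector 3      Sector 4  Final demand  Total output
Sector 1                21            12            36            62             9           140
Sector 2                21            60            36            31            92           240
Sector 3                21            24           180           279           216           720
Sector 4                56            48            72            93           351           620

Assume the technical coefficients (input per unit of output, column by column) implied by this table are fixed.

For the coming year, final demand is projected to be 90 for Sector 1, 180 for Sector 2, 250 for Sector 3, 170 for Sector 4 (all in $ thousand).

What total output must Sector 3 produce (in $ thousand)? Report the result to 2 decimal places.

Technical coefficients a_ij = z_ij / X_j:
  a_11 = 21/140 = 0.15, a_21 = 21/140 = 0.15, a_31 = 21/140 = 0.15, a_41 = 56/140 = 0.40
  a_12 = 12/240 = 0.05, a_22 = 60/240 = 0.25, a_32 = 24/240 = 0.10, a_42 = 48/240 = 0.20
  a_13 = 36/720 = 0.05, a_23 = 36/720 = 0.05, a_33 = 180/720 = 0.25, a_43 = 72/720 = 0.10
  a_14 = 62/620 = 0.10, a_24 = 31/620 = 0.05, a_34 = 279/620 = 0.45, a_44 = 93/620 = 0.15
I − A =
  [   0.85    -0.05    -0.05    -0.10]
  [  -0.15     0.75    -0.05    -0.05]
  [  -0.15    -0.10     0.75    -0.45]
  [  -0.40    -0.20    -0.10     0.85]
Compute the cofactors C_ij = (−1)^(i+j)·(3×3 minor ij) of I−A; the adjugate is their transpose:
adj(I−A) = Cᵀ =
  [ 0.427625   0.054375   0.042250   0.075875]
  [ 0.120000   0.456750   0.047250   0.066000]
  [ 0.257375   0.163125   0.493000   0.300875]
  [ 0.259750   0.152250   0.089000   0.461500]
det(I−A) = Σ_j (I−A)_1j·C_1j = (0.85)(0.427625) + (-0.05)(0.120000) + (-0.05)(0.257375) + (-0.10)(0.259750) = 0.3186375
(I − A)⁻¹ = adj(I−A) / det(I−A) ≈
  [   1.3420     0.1706     0.1326     0.2381]
  [   0.3766     1.4334     0.1483     0.2071]
  [   0.8077     0.5119     1.5472     0.9443]
  [   0.8152     0.4778     0.2793     1.4484]
x = (I − A)⁻¹ d = adj(I−A)·d / det(I−A), with det(I−A) = 0.3186375:
  x_1 = (0.427625·90 + 0.054375·180 + 0.042250·250 + 0.075875·170) / 0.3186375 = 71.735 / 0.3186375 ≈ 225.13
  x_2 = (0.120000·90 + 0.456750·180 + 0.047250·250 + 0.066000·170) / 0.3186375 = 116.0475 / 0.3186375 ≈ 364.20
  x_3 = (0.257375·90 + 0.163125·180 + 0.493000·250 + 0.300875·170) / 0.3186375 = 226.925 / 0.3186375 ≈ 712.17
  x_4 = (0.259750·90 + 0.152250·180 + 0.089000·250 + 0.461500·170) / 0.3186375 = 151.4875 / 0.3186375 ≈ 475.42

x_3 = 712.17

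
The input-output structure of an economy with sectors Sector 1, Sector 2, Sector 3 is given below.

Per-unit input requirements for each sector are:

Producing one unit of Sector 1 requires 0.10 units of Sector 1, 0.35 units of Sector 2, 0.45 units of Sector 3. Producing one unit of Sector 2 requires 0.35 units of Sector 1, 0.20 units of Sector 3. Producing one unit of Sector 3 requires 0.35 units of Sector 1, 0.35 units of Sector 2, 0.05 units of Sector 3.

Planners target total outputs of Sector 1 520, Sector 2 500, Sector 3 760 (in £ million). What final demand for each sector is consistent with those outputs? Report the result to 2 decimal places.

d_1 = 27.00, d_2 = 52.00, d_3 = 388.00

I − A =
  [   0.90    -0.35    -0.35]
  [  -0.35     1.00    -0.35]
  [  -0.45    -0.20     0.95]
d = (I − A) x:
  d_1 = (+0.90)·520 + (-0.35)·500 + (-0.35)·760 = 27.00
  d_2 = (-0.35)·520 + (+1.00)·500 + (-0.35)·760 = 52.00
  d_3 = (-0.45)·520 + (-0.20)·500 + (+0.95)·760 = 388.00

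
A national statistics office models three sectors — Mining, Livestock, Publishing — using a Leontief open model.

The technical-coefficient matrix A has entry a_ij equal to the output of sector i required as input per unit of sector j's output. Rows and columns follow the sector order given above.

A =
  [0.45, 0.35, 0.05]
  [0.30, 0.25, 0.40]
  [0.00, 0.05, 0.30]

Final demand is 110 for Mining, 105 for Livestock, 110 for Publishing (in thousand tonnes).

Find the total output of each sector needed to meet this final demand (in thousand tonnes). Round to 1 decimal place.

x_M = 496.6, x_L = 439.2, x_P = 188.5

I − A =
  [   0.55    -0.35    -0.05]
  [  -0.30     0.75    -0.40]
  [   0.00    -0.05     0.70]
Cofactors of I−A, C_ij = (−1)^(i+j)·(minor ij) (rows/columns in the sector order above):
  C_11 = (0.75)(0.70) − (-0.40)(-0.05) = 0.5050
  C_12 = −[(-0.30)(0.70) − (-0.40)(0.00)] = 0.2100
  C_13 = (-0.30)(-0.05) − (0.75)(0.00) = 0.0150
  C_21 = −[(-0.35)(0.70) − (-0.05)(-0.05)] = 0.2475
  C_22 = (0.55)(0.70) − (-0.05)(0.00) = 0.3850
  C_23 = −[(0.55)(-0.05) − (-0.35)(0.00)] = 0.0275
  C_31 = (-0.35)(-0.40) − (-0.05)(0.75) = 0.1775
  C_32 = −[(0.55)(-0.40) − (-0.05)(-0.30)] = 0.2350
  C_33 = (0.55)(0.75) − (-0.35)(-0.30) = 0.3075
det(I−A) = Σ_j (I−A)_1j·C_1j = (0.55)(0.5050) + (-0.35)(0.2100) + (-0.05)(0.0150) = 0.2035
adj(I−A) = Cᵀ =
  [ 0.5050   0.2475   0.1775]
  [ 0.2100   0.3850   0.2350]
  [ 0.0150   0.0275   0.3075]
(I − A)⁻¹ = adj(I−A) / det(I−A) ≈
  [   2.4816     1.2162     0.8722]
  [   1.0319     1.8919     1.1548]
  [   0.0737     0.1351     1.5111]
x = (I − A)⁻¹ d = adj(I−A)·d / det(I−A), with det(I−A) = 0.2035:
  x_M = (0.5050·110 + 0.2475·105 + 0.1775·110) / 0.2035 = 101.0625 / 0.2035 ≈ 496.6
  x_L = (0.2100·110 + 0.3850·105 + 0.2350·110) / 0.2035 = 89.375 / 0.2035 ≈ 439.2
  x_P = (0.0150·110 + 0.0275·105 + 0.3075·110) / 0.2035 = 38.3625 / 0.2035 ≈ 188.5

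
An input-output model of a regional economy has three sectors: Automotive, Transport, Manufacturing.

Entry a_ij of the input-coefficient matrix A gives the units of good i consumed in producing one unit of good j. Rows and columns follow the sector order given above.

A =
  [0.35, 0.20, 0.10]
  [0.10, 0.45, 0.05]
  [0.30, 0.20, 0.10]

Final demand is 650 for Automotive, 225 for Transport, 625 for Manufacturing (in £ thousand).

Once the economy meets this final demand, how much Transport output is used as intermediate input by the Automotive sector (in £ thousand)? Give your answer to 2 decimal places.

z_21 = 145.38

I − A =
  [   0.65    -0.20    -0.10]
  [  -0.10     0.55    -0.05]
  [  -0.30    -0.20     0.90]
Cofactors of I−A, C_ij = (−1)^(i+j)·(minor ij) (rows/columns in the sector order above):
  C_11 = (0.55)(0.90) − (-0.05)(-0.20) = 0.4850
  C_12 = −[(-0.10)(0.90) − (-0.05)(-0.30)] = 0.1050
  C_13 = (-0.10)(-0.20) − (0.55)(-0.30) = 0.1850
  C_21 = −[(-0.20)(0.90) − (-0.10)(-0.20)] = 0.2000
  C_22 = (0.65)(0.90) − (-0.10)(-0.30) = 0.5550
  C_23 = −[(0.65)(-0.20) − (-0.20)(-0.30)] = 0.1900
  C_31 = (-0.20)(-0.05) − (-0.10)(0.55) = 0.0650
  C_32 = −[(0.65)(-0.05) − (-0.10)(-0.10)] = 0.0425
  C_33 = (0.65)(0.55) − (-0.20)(-0.10) = 0.3375
det(I−A) = Σ_j (I−A)_1j·C_1j = (0.65)(0.4850) + (-0.20)(0.1050) + (-0.10)(0.1850) = 0.27575
adj(I−A) = Cᵀ =
  [ 0.4850   0.2000   0.0650]
  [ 0.1050   0.5550   0.0425]
  [ 0.1850   0.1900   0.3375]
(I − A)⁻¹ = adj(I−A) / det(I−A) ≈
  [   1.7588     0.7253     0.2357]
  [   0.3808     2.0127     0.1541]
  [   0.6709     0.6890     1.2239]
First solve x = (I − A)⁻¹ d = adj(I−A)·d / det(I−A); in particular x_1 = (0.4850·650 + 0.2000·225 + 0.0650·625) / 0.27575 = 400.875 / 0.27575 ≈ 1453.7625.
Intermediate flow from 2 to 1: z_21 = a_21 · x_1 = 0.10 × 400.875 / 0.27575 = 40.0875 / 0.27575 ≈ 145.38.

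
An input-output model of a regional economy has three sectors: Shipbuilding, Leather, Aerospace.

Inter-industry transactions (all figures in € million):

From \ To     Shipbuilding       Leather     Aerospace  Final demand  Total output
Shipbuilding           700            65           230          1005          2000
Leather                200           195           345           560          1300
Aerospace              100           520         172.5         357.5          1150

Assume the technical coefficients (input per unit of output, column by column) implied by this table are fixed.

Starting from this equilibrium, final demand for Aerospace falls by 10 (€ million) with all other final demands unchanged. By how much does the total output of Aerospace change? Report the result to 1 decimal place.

Technical coefficients a_ij = z_ij / X_j:
  a_SS = 700/2000 = 0.35, a_LS = 200/2000 = 0.10, a_AS = 100/2000 = 0.05
  a_SL = 65/1300 = 0.05, a_LL = 195/1300 = 0.15, a_AL = 520/1300 = 0.40
  a_SA = 230/1150 = 0.20, a_LA = 345/1150 = 0.30, a_AA = 172.5/1150 = 0.15
I − A =
  [   0.65    -0.05    -0.20]
  [  -0.10     0.85    -0.30]
  [  -0.05    -0.40     0.85]
Cofactors of I−A, C_ij = (−1)^(i+j)·(minor ij) (rows/columns in the sector order above):
  C_11 = (0.85)(0.85) − (-0.30)(-0.40) = 0.6025
  C_12 = −[(-0.10)(0.85) − (-0.30)(-0.05)] = 0.1000
  C_13 = (-0.10)(-0.40) − (0.85)(-0.05) = 0.0825
  C_21 = −[(-0.05)(0.85) − (-0.20)(-0.40)] = 0.1225
  C_22 = (0.65)(0.85) − (-0.20)(-0.05) = 0.5425
  C_23 = −[(0.65)(-0.40) − (-0.05)(-0.05)] = 0.2625
  C_31 = (-0.05)(-0.30) − (-0.20)(0.85) = 0.1850
  C_32 = −[(0.65)(-0.30) − (-0.20)(-0.10)] = 0.2150
  C_33 = (0.65)(0.85) − (-0.05)(-0.10) = 0.5475
det(I−A) = Σ_j (I−A)_1j·C_1j = (0.65)(0.6025) + (-0.05)(0.1000) + (-0.20)(0.0825) = 0.370125
adj(I−A) = Cᵀ =
  [ 0.6025   0.1225   0.1850]
  [ 0.1000   0.5425   0.2150]
  [ 0.0825   0.2625   0.5475]
(I − A)⁻¹ = adj(I−A) / det(I−A) ≈
  [   1.6278     0.3310     0.4998]
  [   0.2702     1.4657     0.5809]
  [   0.2229     0.7092     1.4792]
Δx = (I − A)⁻¹ Δd with Δd having -10 in the Aerospace component and 0 elsewhere.
So Δx_A = L_AA · (-10), where L_AA = adj(I−A)_AA / det(I−A) = 0.5475 / 0.370125.
Δx_A = 0.5475 × (-10) / 0.370125 = -5.475 / 0.370125 ≈ -14.8.

Δx_A = -14.8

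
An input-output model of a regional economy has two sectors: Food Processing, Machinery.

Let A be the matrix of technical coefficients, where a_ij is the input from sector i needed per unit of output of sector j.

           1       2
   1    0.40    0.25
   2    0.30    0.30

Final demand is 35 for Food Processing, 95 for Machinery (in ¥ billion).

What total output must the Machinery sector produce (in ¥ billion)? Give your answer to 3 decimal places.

x_2 = 195.652

I − A =
  [   0.60    -0.25]
  [  -0.30     0.70]
det(I−A) = (0.60)(0.70) − (-0.25)(-0.30) = 0.3450
adj(I−A) = [[0.70, 0.25], [0.30, 0.60]]
(I − A)⁻¹ = adj(I−A) / det(I−A) ≈
  [   2.0290     0.7246]
  [   0.8696     1.7391]
x = (I − A)⁻¹ d = adj(I−A)·d / det(I−A), with det(I−A) = 0.3450:
  x_1 = (0.70·35 + 0.25·95) / 0.3450 = 48.25 / 0.3450 ≈ 139.855
  x_2 = (0.30·35 + 0.60·95) / 0.3450 = 67.50 / 0.3450 ≈ 195.652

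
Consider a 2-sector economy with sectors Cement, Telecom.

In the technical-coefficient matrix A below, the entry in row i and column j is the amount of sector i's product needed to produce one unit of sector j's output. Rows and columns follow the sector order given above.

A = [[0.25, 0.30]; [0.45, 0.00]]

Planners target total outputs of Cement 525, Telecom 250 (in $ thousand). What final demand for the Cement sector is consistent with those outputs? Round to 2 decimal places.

I − A =
  [   0.75    -0.30]
  [  -0.45     1.00]
d = (I − A) x:
  d_1 = (+0.75)·525 + (-0.30)·250 = 318.75
  d_2 = (-0.45)·525 + (+1.00)·250 = 13.75

d_1 = 318.75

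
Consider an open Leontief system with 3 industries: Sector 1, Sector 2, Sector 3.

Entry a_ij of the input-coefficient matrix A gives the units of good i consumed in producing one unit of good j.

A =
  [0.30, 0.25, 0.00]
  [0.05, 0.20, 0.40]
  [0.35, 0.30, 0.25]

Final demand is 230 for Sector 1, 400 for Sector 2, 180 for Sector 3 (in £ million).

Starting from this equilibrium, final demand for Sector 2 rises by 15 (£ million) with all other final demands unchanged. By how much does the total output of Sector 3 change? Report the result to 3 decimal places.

Δx_3 = 15.302

I − A =
  [   0.70    -0.25     0.00]
  [  -0.05     0.80    -0.40]
  [  -0.35    -0.30     0.75]
Cofactors of I−A, C_ij = (−1)^(i+j)·(minor ij) (rows/columns in the sector order above):
  C_11 = (0.80)(0.75) − (-0.40)(-0.30) = 0.4800
  C_12 = −[(-0.05)(0.75) − (-0.40)(-0.35)] = 0.1775
  C_13 = (-0.05)(-0.30) − (0.80)(-0.35) = 0.2950
  C_21 = −[(-0.25)(0.75) − (0.00)(-0.30)] = 0.1875
  C_22 = (0.70)(0.75) − (0.00)(-0.35) = 0.5250
  C_23 = −[(0.70)(-0.30) − (-0.25)(-0.35)] = 0.2975
  C_31 = (-0.25)(-0.40) − (0.00)(0.80) = 0.1000
  C_32 = −[(0.70)(-0.40) − (0.00)(-0.05)] = 0.2800
  C_33 = (0.70)(0.80) − (-0.25)(-0.05) = 0.5475
det(I−A) = Σ_j (I−A)_1j·C_1j = (0.70)(0.4800) + (-0.25)(0.1775) + (0.00)(0.2950) = 0.291625
adj(I−A) = Cᵀ =
  [ 0.4800   0.1875   0.1000]
  [ 0.1775   0.5250   0.2800]
  [ 0.2950   0.2975   0.5475]
(I − A)⁻¹ = adj(I−A) / det(I−A) ≈
  [   1.6459     0.6429     0.3429]
  [   0.6087     1.8003     0.9601]
  [   1.0116     1.0201     1.8774]
Δx = (I − A)⁻¹ Δd with Δd having +15 in the Sector 2 component and 0 elsewhere.
So Δx_3 = L_32 · (+15), where L_32 = adj(I−A)_32 / det(I−A) = 0.2975 / 0.291625.
Δx_3 = 0.2975 × (+15) / 0.291625 = 4.4625 / 0.291625 ≈ 15.302.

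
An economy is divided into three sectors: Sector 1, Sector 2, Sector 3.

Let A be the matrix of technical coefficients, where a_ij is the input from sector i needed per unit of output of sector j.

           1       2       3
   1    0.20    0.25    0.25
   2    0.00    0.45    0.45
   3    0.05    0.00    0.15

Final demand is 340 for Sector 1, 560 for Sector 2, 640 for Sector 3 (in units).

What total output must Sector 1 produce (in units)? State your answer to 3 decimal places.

x_1 = 1211.480

I − A =
  [   0.80    -0.25    -0.25]
  [   0.00     0.55    -0.45]
  [  -0.05     0.00     0.85]
Cofactors of I−A, C_ij = (−1)^(i+j)·(minor ij) (rows/columns in the sector order above):
  C_11 = (0.55)(0.85) − (-0.45)(0.00) = 0.4675
  C_12 = −[(0.00)(0.85) − (-0.45)(-0.05)] = 0.0225
  C_13 = (0.00)(0.00) − (0.55)(-0.05) = 0.0275
  C_21 = −[(-0.25)(0.85) − (-0.25)(0.00)] = 0.2125
  C_22 = (0.80)(0.85) − (-0.25)(-0.05) = 0.6675
  C_23 = −[(0.80)(0.00) − (-0.25)(-0.05)] = 0.0125
  C_31 = (-0.25)(-0.45) − (-0.25)(0.55) = 0.2500
  C_32 = −[(0.80)(-0.45) − (-0.25)(0.00)] = 0.3600
  C_33 = (0.80)(0.55) − (-0.25)(0.00) = 0.4400
det(I−A) = Σ_j (I−A)_1j·C_1j = (0.80)(0.4675) + (-0.25)(0.0225) + (-0.25)(0.0275) = 0.3615
adj(I−A) = Cᵀ =
  [ 0.4675   0.2125   0.2500]
  [ 0.0225   0.6675   0.3600]
  [ 0.0275   0.0125   0.4400]
(I − A)⁻¹ = adj(I−A) / det(I−A) ≈
  [   1.2932     0.5878     0.6916]
  [   0.0622     1.8465     0.9959]
  [   0.0761     0.0346     1.2172]
x = (I − A)⁻¹ d = adj(I−A)·d / det(I−A), with det(I−A) = 0.3615:
  x_1 = (0.4675·340 + 0.2125·560 + 0.2500·640) / 0.3615 = 437.95 / 0.3615 ≈ 1211.480
  x_2 = (0.0225·340 + 0.6675·560 + 0.3600·640) / 0.3615 = 611.85 / 0.3615 ≈ 1692.531
  x_3 = (0.0275·340 + 0.0125·560 + 0.4400·640) / 0.3615 = 297.95 / 0.3615 ≈ 824.205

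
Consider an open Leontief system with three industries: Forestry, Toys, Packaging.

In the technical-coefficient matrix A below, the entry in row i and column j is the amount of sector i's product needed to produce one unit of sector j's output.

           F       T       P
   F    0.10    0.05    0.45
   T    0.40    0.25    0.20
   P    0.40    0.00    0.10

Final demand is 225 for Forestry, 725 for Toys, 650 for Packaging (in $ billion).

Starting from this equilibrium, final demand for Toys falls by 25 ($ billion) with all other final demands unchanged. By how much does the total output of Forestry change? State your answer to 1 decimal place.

I − A =
  [   0.90    -0.05    -0.45]
  [  -0.40     0.75    -0.20]
  [  -0.40     0.00     0.90]
Cofactors of I−A, C_ij = (−1)^(i+j)·(minor ij) (rows/columns in the sector order above):
  C_11 = (0.75)(0.90) − (-0.20)(0.00) = 0.6750
  C_12 = −[(-0.40)(0.90) − (-0.20)(-0.40)] = 0.4400
  C_13 = (-0.40)(0.00) − (0.75)(-0.40) = 0.3000
  C_21 = −[(-0.05)(0.90) − (-0.45)(0.00)] = 0.0450
  C_22 = (0.90)(0.90) − (-0.45)(-0.40) = 0.6300
  C_23 = −[(0.90)(0.00) − (-0.05)(-0.40)] = 0.0200
  C_31 = (-0.05)(-0.20) − (-0.45)(0.75) = 0.3475
  C_32 = −[(0.90)(-0.20) − (-0.45)(-0.40)] = 0.3600
  C_33 = (0.90)(0.75) − (-0.05)(-0.40) = 0.6550
det(I−A) = Σ_j (I−A)_1j·C_1j = (0.90)(0.6750) + (-0.05)(0.4400) + (-0.45)(0.3000) = 0.4505
adj(I−A) = Cᵀ =
  [ 0.6750   0.0450   0.3475]
  [ 0.4400   0.6300   0.3600]
  [ 0.3000   0.0200   0.6550]
(I − A)⁻¹ = adj(I−A) / det(I−A) ≈
  [   1.4983     0.0999     0.7714]
  [   0.9767     1.3984     0.7991]
  [   0.6659     0.0444     1.4539]
Δx = (I − A)⁻¹ Δd with Δd having -25 in the Toys component and 0 elsewhere.
So Δx_F = L_FT · (-25), where L_FT = adj(I−A)_FT / det(I−A) = 0.0450 / 0.4505.
Δx_F = 0.0450 × (-25) / 0.4505 = -1.125 / 0.4505 ≈ -2.5.

Δx_F = -2.5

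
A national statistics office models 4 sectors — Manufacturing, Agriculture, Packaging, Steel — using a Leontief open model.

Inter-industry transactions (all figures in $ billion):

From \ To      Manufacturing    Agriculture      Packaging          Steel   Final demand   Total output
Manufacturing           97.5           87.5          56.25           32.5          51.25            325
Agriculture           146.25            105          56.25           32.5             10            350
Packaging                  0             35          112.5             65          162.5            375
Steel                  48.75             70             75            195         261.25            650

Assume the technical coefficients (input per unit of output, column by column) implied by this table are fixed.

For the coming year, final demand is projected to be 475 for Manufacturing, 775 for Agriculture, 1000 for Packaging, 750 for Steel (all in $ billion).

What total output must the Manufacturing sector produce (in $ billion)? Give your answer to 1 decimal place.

x_1 = 2738.5

Technical coefficients a_ij = z_ij / X_j:
  a_11 = 97.5/325 = 0.30, a_21 = 146.25/325 = 0.45, a_31 = 0/325 = 0.00, a_41 = 48.75/325 = 0.15
  a_12 = 87.5/350 = 0.25, a_22 = 105/350 = 0.30, a_32 = 35/350 = 0.10, a_42 = 70/350 = 0.20
  a_13 = 56.25/375 = 0.15, a_23 = 56.25/375 = 0.15, a_33 = 112.5/375 = 0.30, a_43 = 75/375 = 0.20
  a_14 = 32.5/650 = 0.05, a_24 = 32.5/650 = 0.05, a_34 = 65/650 = 0.10, a_44 = 195/650 = 0.30
I − A =
  [   0.70    -0.25    -0.15    -0.05]
  [  -0.45     0.70    -0.15    -0.05]
  [   0.00    -0.10     0.70    -0.10]
  [  -0.15    -0.20    -0.20     0.70]
Compute the cofactors C_ij = (−1)^(i+j)·(3×3 minor ij) of I−A; the adjugate is their transpose:
adj(I−A) = Cᵀ =
  [ 0.307500   0.139000   0.109250   0.047500]
  [ 0.219000   0.321500   0.132250   0.057500]
  [ 0.051750   0.066000   0.245625   0.043500]
  [ 0.143250   0.140500   0.131375   0.247000]
det(I−A) = Σ_j (I−A)_1j·C_1j = (0.70)(0.307500) + (-0.25)(0.219000) + (-0.15)(0.051750) + (-0.05)(0.143250) = 0.145575
(I − A)⁻¹ = adj(I−A) / det(I−A) ≈
  [   2.1123     0.9548     0.7505     0.3263]
  [   1.5044     2.2085     0.9085     0.3950]
  [   0.3555     0.4534     1.6873     0.2988]
  [   0.9840     0.9651     0.9025     1.6967]
x = (I − A)⁻¹ d = adj(I−A)·d / det(I−A), with det(I−A) = 0.145575:
  x_1 = (0.307500·475 + 0.139000·775 + 0.109250·1000 + 0.047500·750) / 0.145575 = 398.6625 / 0.145575 ≈ 2738.5
  x_2 = (0.219000·475 + 0.321500·775 + 0.132250·1000 + 0.057500·750) / 0.145575 = 528.5625 / 0.145575 ≈ 3630.9
  x_3 = (0.051750·475 + 0.066000·775 + 0.245625·1000 + 0.043500·750) / 0.145575 = 353.98125 / 0.145575 ≈ 2431.6
  x_4 = (0.143250·475 + 0.140500·775 + 0.131375·1000 + 0.247000·750) / 0.145575 = 493.55625 / 0.145575 ≈ 3390.4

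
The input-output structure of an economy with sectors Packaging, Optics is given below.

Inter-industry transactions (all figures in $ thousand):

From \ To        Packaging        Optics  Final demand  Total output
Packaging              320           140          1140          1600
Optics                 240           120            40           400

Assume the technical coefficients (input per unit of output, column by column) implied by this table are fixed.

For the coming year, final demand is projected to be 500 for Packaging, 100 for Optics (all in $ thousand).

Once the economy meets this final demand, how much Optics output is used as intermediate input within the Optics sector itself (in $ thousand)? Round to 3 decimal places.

Technical coefficients a_ij = z_ij / X_j:
  a_PP = 320/1600 = 0.20, a_OP = 240/1600 = 0.15
  a_PO = 140/400 = 0.35, a_OO = 120/400 = 0.30
I − A =
  [   0.80    -0.35]
  [  -0.15     0.70]
det(I−A) = (0.80)(0.70) − (-0.35)(-0.15) = 0.5075
adj(I−A) = [[0.70, 0.35], [0.15, 0.80]]
(I − A)⁻¹ = adj(I−A) / det(I−A) ≈
  [   1.3793     0.6897]
  [   0.2956     1.5764]
First solve x = (I − A)⁻¹ d = adj(I−A)·d / det(I−A); in particular x_O = (0.15·500 + 0.80·100) / 0.5075 = 155.00 / 0.5075 ≈ 305.41872.
Intermediate flow from O to O: z_OO = a_OO · x_O = 0.30 × 155.00 / 0.5075 = 46.50 / 0.5075 ≈ 91.626.

z_OO = 91.626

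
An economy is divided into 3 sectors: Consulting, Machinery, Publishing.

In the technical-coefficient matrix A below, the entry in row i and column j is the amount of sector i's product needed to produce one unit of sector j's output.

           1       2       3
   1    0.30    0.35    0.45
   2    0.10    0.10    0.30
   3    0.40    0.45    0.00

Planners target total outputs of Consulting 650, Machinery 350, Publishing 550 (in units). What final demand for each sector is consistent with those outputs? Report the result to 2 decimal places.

I − A =
  [   0.70    -0.35    -0.45]
  [  -0.10     0.90    -0.30]
  [  -0.40    -0.45     1.00]
d = (I − A) x:
  d_1 = (+0.70)·650 + (-0.35)·350 + (-0.45)·550 = 85.00
  d_2 = (-0.10)·650 + (+0.90)·350 + (-0.30)·550 = 85.00
  d_3 = (-0.40)·650 + (-0.45)·350 + (+1.00)·550 = 132.50

d_1 = 85.00, d_2 = 85.00, d_3 = 132.50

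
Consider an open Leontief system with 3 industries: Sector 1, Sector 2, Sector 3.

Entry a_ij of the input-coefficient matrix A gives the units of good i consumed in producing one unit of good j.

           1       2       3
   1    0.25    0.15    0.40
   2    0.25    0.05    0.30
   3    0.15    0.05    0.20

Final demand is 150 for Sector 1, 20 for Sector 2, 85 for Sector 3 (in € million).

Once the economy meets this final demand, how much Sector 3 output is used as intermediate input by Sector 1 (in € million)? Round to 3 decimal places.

z_31 = 49.133

I − A =
  [   0.75    -0.15    -0.40]
  [  -0.25     0.95    -0.30]
  [  -0.15    -0.05     0.80]
Cofactors of I−A, C_ij = (−1)^(i+j)·(minor ij) (rows/columns in the sector order above):
  C_11 = (0.95)(0.80) − (-0.30)(-0.05) = 0.7450
  C_12 = −[(-0.25)(0.80) − (-0.30)(-0.15)] = 0.2450
  C_13 = (-0.25)(-0.05) − (0.95)(-0.15) = 0.1550
  C_21 = −[(-0.15)(0.80) − (-0.40)(-0.05)] = 0.1400
  C_22 = (0.75)(0.80) − (-0.40)(-0.15) = 0.5400
  C_23 = −[(0.75)(-0.05) − (-0.15)(-0.15)] = 0.0600
  C_31 = (-0.15)(-0.30) − (-0.40)(0.95) = 0.4250
  C_32 = −[(0.75)(-0.30) − (-0.40)(-0.25)] = 0.3250
  C_33 = (0.75)(0.95) − (-0.15)(-0.25) = 0.6750
det(I−A) = Σ_j (I−A)_1j·C_1j = (0.75)(0.7450) + (-0.15)(0.2450) + (-0.40)(0.1550) = 0.4600
adj(I−A) = Cᵀ =
  [ 0.7450   0.1400   0.4250]
  [ 0.2450   0.5400   0.3250]
  [ 0.1550   0.0600   0.6750]
(I − A)⁻¹ = adj(I−A) / det(I−A) ≈
  [   1.6196     0.3043     0.9239]
  [   0.5326     1.1739     0.7065]
  [   0.3370     0.1304     1.4674]
First solve x = (I − A)⁻¹ d = adj(I−A)·d / det(I−A); in particular x_1 = (0.7450·150 + 0.1400·20 + 0.4250·85) / 0.4600 = 150.675 / 0.4600 ≈ 327.55435.
Intermediate flow from 3 to 1: z_31 = a_31 · x_1 = 0.15 × 150.675 / 0.4600 = 22.60125 / 0.4600 ≈ 49.133.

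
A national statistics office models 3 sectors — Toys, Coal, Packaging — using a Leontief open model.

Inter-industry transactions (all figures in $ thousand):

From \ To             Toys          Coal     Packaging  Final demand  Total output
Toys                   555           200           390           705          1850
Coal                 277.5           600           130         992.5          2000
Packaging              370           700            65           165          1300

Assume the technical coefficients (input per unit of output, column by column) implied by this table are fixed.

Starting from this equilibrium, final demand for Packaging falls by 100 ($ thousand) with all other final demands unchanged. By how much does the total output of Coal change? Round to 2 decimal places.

Technical coefficients a_ij = z_ij / X_j:
  a_11 = 555/1850 = 0.30, a_21 = 277.5/1850 = 0.15, a_31 = 370/1850 = 0.20
  a_12 = 200/2000 = 0.10, a_22 = 600/2000 = 0.30, a_32 = 700/2000 = 0.35
  a_13 = 390/1300 = 0.30, a_23 = 130/1300 = 0.10, a_33 = 65/1300 = 0.05
I − A =
  [   0.70    -0.10    -0.30]
  [  -0.15     0.70    -0.10]
  [  -0.20    -0.35     0.95]
Cofactors of I−A, C_ij = (−1)^(i+j)·(minor ij) (rows/columns in the sector order above):
  C_11 = (0.70)(0.95) − (-0.10)(-0.35) = 0.6300
  C_12 = −[(-0.15)(0.95) − (-0.10)(-0.20)] = 0.1625
  C_13 = (-0.15)(-0.35) − (0.70)(-0.20) = 0.1925
  C_21 = −[(-0.10)(0.95) − (-0.30)(-0.35)] = 0.2000
  C_22 = (0.70)(0.95) − (-0.30)(-0.20) = 0.6050
  C_23 = −[(0.70)(-0.35) − (-0.10)(-0.20)] = 0.2650
  C_31 = (-0.10)(-0.10) − (-0.30)(0.70) = 0.2200
  C_32 = −[(0.70)(-0.10) − (-0.30)(-0.15)] = 0.1150
  C_33 = (0.70)(0.70) − (-0.10)(-0.15) = 0.4750
det(I−A) = Σ_j (I−A)_1j·C_1j = (0.70)(0.6300) + (-0.10)(0.1625) + (-0.30)(0.1925) = 0.3670
adj(I−A) = Cᵀ =
  [ 0.6300   0.2000   0.2200]
  [ 0.1625   0.6050   0.1150]
  [ 0.1925   0.2650   0.4750]
(I − A)⁻¹ = adj(I−A) / det(I−A) ≈
  [   1.7166     0.5450     0.5995]
  [   0.4428     1.6485     0.3134]
  [   0.5245     0.7221     1.2943]
Δx = (I − A)⁻¹ Δd with Δd having -100 in the Packaging component and 0 elsewhere.
So Δx_2 = L_23 · (-100), where L_23 = adj(I−A)_23 / det(I−A) = 0.1150 / 0.3670.
Δx_2 = 0.1150 × (-100) / 0.3670 = -11.50 / 0.3670 ≈ -31.34.

Δx_2 = -31.34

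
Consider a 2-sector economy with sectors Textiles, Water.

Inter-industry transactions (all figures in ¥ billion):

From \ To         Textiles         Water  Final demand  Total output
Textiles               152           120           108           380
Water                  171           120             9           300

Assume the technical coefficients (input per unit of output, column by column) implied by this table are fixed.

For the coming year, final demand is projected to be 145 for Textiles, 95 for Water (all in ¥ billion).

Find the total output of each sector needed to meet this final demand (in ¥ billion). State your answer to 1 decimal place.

Technical coefficients a_ij = z_ij / X_j:
  a_11 = 152/380 = 0.40, a_21 = 171/380 = 0.45
  a_12 = 120/300 = 0.40, a_22 = 120/300 = 0.40
I − A =
  [   0.60    -0.40]
  [  -0.45     0.60]
det(I−A) = (0.60)(0.60) − (-0.40)(-0.45) = 0.1800
adj(I−A) = [[0.60, 0.40], [0.45, 0.60]]
(I − A)⁻¹ = adj(I−A) / det(I−A) ≈
  [   3.3333     2.2222]
  [   2.5000     3.3333]
x = (I − A)⁻¹ d = adj(I−A)·d / det(I−A), with det(I−A) = 0.1800:
  x_1 = (0.60·145 + 0.40·95) / 0.1800 = 125.00 / 0.1800 ≈ 694.4
  x_2 = (0.45·145 + 0.60·95) / 0.1800 = 122.25 / 0.1800 ≈ 679.2

x_1 = 694.4, x_2 = 679.2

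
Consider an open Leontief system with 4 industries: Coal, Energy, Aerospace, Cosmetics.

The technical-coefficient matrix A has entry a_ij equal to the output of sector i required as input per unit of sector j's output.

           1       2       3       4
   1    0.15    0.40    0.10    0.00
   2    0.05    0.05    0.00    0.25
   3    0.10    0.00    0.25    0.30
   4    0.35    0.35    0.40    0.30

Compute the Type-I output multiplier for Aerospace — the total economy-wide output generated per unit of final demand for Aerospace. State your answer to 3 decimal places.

I − A =
  [   0.85    -0.40    -0.10     0.00]
  [  -0.05     0.95     0.00    -0.25]
  [  -0.10     0.00     0.75    -0.30]
  [  -0.35    -0.35    -0.40     0.70]
Compute the cofactors C_ij = (−1)^(i+j)·(3×3 minor ij) of I−A; the adjugate is their transpose:
adj(I−A) = Cᵀ =
  [ 0.319125   0.172500   0.097750   0.103500]
  [ 0.095875   0.326750   0.097250   0.158375]
  [ 0.162750   0.159250   0.441875   0.246250]
  [ 0.300500   0.340625   0.350000   0.581125]
det(I−A) = Σ_j (I−A)_1j·C_1j = (0.85)(0.319125) + (-0.40)(0.095875) + (-0.10)(0.162750) + (0.00)(0.300500) = 0.21663125
(I − A)⁻¹ = adj(I−A) / det(I−A) ≈
  [   1.4731     0.7963     0.4512     0.4778]
  [   0.4426     1.5083     0.4489     0.7311]
  [   0.7513     0.7351     2.0398     1.1367]
  [   1.3871     1.5724     1.6156     2.6826]
The output multiplier for sector j is the column-j sum of the Leontief inverse (I − A)⁻¹ = adj(I−A) / det(I−A).
Column 3 of adj(I−A): (0.097750, 0.097250, 0.441875, 0.350000); det(I−A) = 0.21663125.
m_3 = (0.097750 + 0.097250 + 0.441875 + 0.350000) / 0.21663125 = 0.986875 / 0.21663125 ≈ 4.556.

m_3 = 4.556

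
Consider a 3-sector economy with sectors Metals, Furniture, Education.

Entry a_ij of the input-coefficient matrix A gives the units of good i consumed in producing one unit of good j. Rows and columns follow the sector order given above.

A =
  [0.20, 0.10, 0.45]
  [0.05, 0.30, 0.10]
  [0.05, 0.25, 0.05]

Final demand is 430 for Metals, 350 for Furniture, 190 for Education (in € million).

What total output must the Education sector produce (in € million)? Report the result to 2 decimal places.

x_3 = 407.16

I − A =
  [   0.80    -0.10    -0.45]
  [  -0.05     0.70    -0.10]
  [  -0.05    -0.25     0.95]
Cofactors of I−A, C_ij = (−1)^(i+j)·(minor ij) (rows/columns in the sector order above):
  C_11 = (0.70)(0.95) − (-0.10)(-0.25) = 0.6400
  C_12 = −[(-0.05)(0.95) − (-0.10)(-0.05)] = 0.0525
  C_13 = (-0.05)(-0.25) − (0.70)(-0.05) = 0.0475
  C_21 = −[(-0.10)(0.95) − (-0.45)(-0.25)] = 0.2075
  C_22 = (0.80)(0.95) − (-0.45)(-0.05) = 0.7375
  C_23 = −[(0.80)(-0.25) − (-0.10)(-0.05)] = 0.2050
  C_31 = (-0.10)(-0.10) − (-0.45)(0.70) = 0.3250
  C_32 = −[(0.80)(-0.10) − (-0.45)(-0.05)] = 0.1025
  C_33 = (0.80)(0.70) − (-0.10)(-0.05) = 0.5550
det(I−A) = Σ_j (I−A)_1j·C_1j = (0.80)(0.6400) + (-0.10)(0.0525) + (-0.45)(0.0475) = 0.485375
adj(I−A) = Cᵀ =
  [ 0.6400   0.2075   0.3250]
  [ 0.0525   0.7375   0.1025]
  [ 0.0475   0.2050   0.5550]
(I − A)⁻¹ = adj(I−A) / det(I−A) ≈
  [   1.3186     0.4275     0.6696]
  [   0.1082     1.5194     0.2112]
  [   0.0979     0.4224     1.1434]
x = (I − A)⁻¹ d = adj(I−A)·d / det(I−A), with det(I−A) = 0.485375:
  x_1 = (0.6400·430 + 0.2075·350 + 0.3250·190) / 0.485375 = 409.575 / 0.485375 ≈ 843.83
  x_2 = (0.0525·430 + 0.7375·350 + 0.1025·190) / 0.485375 = 300.175 / 0.485375 ≈ 618.44
  x_3 = (0.0475·430 + 0.2050·350 + 0.5550·190) / 0.485375 = 197.625 / 0.485375 ≈ 407.16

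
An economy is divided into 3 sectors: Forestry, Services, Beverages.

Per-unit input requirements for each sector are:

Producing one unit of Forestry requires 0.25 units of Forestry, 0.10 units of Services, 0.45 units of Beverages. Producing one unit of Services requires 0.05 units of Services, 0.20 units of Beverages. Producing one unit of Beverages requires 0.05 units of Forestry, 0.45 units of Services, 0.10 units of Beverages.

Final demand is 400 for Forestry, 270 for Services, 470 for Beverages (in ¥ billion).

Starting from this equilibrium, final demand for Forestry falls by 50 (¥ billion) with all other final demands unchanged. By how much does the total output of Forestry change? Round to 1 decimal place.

Δx_1 = -69.4

I − A =
  [   0.75     0.00    -0.05]
  [  -0.10     0.95    -0.45]
  [  -0.45    -0.20     0.90]
Cofactors of I−A, C_ij = (−1)^(i+j)·(minor ij) (rows/columns in the sector order above):
  C_11 = (0.95)(0.90) − (-0.45)(-0.20) = 0.7650
  C_12 = −[(-0.10)(0.90) − (-0.45)(-0.45)] = 0.2925
  C_13 = (-0.10)(-0.20) − (0.95)(-0.45) = 0.4475
  C_21 = −[(0.00)(0.90) − (-0.05)(-0.20)] = 0.0100
  C_22 = (0.75)(0.90) − (-0.05)(-0.45) = 0.6525
  C_23 = −[(0.75)(-0.20) − (0.00)(-0.45)] = 0.1500
  C_31 = (0.00)(-0.45) − (-0.05)(0.95) = 0.0475
  C_32 = −[(0.75)(-0.45) − (-0.05)(-0.10)] = 0.3425
  C_33 = (0.75)(0.95) − (0.00)(-0.10) = 0.7125
det(I−A) = Σ_j (I−A)_1j·C_1j = (0.75)(0.7650) + (0.00)(0.2925) + (-0.05)(0.4475) = 0.551375
adj(I−A) = Cᵀ =
  [ 0.7650   0.0100   0.0475]
  [ 0.2925   0.6525   0.3425]
  [ 0.4475   0.1500   0.7125]
(I − A)⁻¹ = adj(I−A) / det(I−A) ≈
  [   1.3874     0.0181     0.0861]
  [   0.5305     1.1834     0.6212]
  [   0.8116     0.2720     1.2922]
Δx = (I − A)⁻¹ Δd with Δd having -50 in the Forestry component and 0 elsewhere.
So Δx_1 = L_11 · (-50), where L_11 = adj(I−A)_11 / det(I−A) = 0.7650 / 0.551375.
Δx_1 = 0.7650 × (-50) / 0.551375 = -38.25 / 0.551375 ≈ -69.4.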